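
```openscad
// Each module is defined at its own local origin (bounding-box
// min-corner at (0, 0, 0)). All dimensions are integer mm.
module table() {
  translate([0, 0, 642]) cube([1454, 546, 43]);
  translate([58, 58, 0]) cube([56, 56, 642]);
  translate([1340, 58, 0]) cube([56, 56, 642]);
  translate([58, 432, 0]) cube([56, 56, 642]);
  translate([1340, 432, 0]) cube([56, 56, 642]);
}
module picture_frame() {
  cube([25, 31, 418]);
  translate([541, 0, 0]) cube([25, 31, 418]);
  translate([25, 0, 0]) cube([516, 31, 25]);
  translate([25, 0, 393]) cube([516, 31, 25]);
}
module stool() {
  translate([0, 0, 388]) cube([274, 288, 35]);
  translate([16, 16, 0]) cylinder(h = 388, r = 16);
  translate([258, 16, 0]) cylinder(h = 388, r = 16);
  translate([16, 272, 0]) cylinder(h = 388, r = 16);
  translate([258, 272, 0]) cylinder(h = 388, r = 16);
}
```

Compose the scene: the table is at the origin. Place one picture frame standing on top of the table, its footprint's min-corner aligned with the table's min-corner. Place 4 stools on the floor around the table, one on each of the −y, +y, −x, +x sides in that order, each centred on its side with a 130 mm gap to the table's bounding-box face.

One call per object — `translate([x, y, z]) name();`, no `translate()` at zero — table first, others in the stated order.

table();
translate([0, 0, 685]) picture_frame();
translate([590, -418, 0]) stool();
translate([590, 676, 0]) stool();
translate([-404, 129, 0]) stool();
translate([1584, 129, 0]) stool();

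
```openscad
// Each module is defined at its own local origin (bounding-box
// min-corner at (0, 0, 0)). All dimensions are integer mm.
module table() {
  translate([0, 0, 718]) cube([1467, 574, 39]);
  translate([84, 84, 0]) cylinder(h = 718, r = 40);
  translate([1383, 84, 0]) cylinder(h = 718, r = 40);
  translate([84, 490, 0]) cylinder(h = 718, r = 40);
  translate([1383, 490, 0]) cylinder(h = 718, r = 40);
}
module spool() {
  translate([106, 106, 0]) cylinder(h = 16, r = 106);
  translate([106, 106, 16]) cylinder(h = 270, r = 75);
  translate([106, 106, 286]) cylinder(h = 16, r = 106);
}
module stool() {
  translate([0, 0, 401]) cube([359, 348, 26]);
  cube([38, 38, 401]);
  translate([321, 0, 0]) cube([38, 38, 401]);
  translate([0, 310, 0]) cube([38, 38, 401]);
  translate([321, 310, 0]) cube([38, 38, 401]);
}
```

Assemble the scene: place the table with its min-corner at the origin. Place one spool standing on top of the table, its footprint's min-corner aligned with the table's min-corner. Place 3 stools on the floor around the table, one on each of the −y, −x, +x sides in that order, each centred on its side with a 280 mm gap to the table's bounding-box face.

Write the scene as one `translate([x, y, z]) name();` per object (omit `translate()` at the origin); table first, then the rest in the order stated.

table();
translate([0, 0, 757]) spool();
translate([554, -628, 0]) stool();
translate([-639, 113, 0]) stool();
translate([1747, 113, 0]) stool();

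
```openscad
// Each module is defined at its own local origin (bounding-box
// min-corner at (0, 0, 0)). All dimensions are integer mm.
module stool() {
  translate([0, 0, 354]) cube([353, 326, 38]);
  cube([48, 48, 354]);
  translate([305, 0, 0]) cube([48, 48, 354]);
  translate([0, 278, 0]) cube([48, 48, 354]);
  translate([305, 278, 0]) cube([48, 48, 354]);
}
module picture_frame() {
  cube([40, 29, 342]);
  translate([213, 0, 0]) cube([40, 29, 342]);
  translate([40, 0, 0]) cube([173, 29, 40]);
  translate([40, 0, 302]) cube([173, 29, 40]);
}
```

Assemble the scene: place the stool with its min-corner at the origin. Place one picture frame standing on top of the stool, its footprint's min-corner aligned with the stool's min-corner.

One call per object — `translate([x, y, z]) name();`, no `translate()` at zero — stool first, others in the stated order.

stool();
translate([0, 0, 392]) picture_frame();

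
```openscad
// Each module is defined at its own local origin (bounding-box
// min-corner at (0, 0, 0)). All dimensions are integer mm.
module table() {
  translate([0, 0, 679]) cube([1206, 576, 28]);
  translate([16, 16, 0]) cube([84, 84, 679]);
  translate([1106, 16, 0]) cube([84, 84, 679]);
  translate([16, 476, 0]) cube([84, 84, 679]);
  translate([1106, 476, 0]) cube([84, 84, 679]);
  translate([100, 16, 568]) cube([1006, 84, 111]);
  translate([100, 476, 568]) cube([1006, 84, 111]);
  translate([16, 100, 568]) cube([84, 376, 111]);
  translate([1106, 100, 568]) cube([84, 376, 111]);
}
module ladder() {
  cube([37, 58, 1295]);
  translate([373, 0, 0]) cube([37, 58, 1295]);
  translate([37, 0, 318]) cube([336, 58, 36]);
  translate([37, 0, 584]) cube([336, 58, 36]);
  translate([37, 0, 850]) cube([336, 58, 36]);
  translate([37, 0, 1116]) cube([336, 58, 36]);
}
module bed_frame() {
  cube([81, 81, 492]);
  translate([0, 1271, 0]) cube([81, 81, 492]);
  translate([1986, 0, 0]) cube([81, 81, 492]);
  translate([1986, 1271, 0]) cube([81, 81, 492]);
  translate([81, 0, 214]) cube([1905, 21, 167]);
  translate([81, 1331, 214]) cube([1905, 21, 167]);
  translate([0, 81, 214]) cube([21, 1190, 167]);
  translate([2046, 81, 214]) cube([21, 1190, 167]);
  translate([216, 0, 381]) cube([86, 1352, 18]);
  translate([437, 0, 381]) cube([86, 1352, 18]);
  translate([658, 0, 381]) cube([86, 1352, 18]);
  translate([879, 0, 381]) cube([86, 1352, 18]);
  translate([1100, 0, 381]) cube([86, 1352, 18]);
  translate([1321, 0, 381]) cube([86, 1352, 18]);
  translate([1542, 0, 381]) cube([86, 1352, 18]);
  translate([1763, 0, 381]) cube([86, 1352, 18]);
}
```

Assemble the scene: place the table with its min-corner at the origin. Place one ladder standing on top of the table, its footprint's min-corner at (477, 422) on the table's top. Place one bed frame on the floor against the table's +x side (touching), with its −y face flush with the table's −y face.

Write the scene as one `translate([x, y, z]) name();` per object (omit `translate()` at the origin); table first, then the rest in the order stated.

table();
translate([477, 422, 707]) ladder();
translate([1206, 0, 0]) bed_frame();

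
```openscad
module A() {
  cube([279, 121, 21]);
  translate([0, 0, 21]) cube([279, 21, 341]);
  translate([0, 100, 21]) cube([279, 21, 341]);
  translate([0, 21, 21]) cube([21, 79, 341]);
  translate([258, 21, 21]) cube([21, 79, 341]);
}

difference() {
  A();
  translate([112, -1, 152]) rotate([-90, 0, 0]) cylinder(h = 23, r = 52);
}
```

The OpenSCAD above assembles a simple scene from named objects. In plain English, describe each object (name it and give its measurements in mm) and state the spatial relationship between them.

A is an open storage box with external size 279×121×362 mm and wall thickness 21 mm (the base is also 21 mm thick). The base covers the whole footprint; the four walls stand on the base, with the y-facing walls full-width and the x-facing walls fitting between their inner faces.

The open box has a circular hole of radius 52 mm through its front wall, centred at (x = 112, z = 152).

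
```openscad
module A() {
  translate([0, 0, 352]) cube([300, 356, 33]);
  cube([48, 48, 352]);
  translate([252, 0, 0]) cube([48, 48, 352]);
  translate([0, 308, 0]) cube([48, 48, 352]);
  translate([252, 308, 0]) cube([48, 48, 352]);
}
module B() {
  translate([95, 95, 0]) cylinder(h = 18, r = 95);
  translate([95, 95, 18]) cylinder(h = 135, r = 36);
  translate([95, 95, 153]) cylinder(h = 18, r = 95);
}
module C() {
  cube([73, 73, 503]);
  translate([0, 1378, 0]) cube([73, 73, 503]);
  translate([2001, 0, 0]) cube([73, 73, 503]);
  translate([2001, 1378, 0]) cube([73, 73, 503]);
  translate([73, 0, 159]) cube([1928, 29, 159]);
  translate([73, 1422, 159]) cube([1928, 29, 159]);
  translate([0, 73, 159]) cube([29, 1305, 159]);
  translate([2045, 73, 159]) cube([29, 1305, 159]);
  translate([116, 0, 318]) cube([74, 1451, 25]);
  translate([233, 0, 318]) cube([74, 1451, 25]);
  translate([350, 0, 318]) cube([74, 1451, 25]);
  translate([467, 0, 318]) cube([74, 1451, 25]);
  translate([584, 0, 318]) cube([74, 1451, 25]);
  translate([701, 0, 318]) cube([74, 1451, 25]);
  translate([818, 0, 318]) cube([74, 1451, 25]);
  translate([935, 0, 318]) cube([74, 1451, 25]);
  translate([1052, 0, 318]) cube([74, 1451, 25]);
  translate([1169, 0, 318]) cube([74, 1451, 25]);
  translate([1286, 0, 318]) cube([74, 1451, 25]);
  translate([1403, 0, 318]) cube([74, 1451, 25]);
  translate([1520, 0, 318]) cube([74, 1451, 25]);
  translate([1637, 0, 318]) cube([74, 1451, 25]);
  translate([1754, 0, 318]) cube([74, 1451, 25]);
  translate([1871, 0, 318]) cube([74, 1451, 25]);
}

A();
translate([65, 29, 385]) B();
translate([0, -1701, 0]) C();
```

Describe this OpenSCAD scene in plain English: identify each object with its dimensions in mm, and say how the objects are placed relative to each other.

A is a simple wooden stool: a rectangular seat 300 mm (x) by 356 mm (y), 33 mm thick, top face at z = 385 mm, on four square legs, each 48×48 mm in cross-section. The legs rest on z = 0, each flush with a corner of the seat.

B is a spool: two coaxial disc flanges of radius 95 mm and thickness 18 mm, joined by a core cylinder of radius 36 mm and height 135 mm. The lower flange rests on z = 0 and the three cylinders share a vertical axis.

C is a bed frame 2074 mm long (x) by 1451 mm wide (y). Four 73×73 mm corner posts, 503 mm tall, at the corners of the footprint. Four rails of 29 mm thickness and 159 mm height run between adjacent posts with their undersides at z = 159 mm, their outer faces flush with the outside of the frame (the two x-running rails run between the posts' inner faces; the two y-running rails run between the posts' inner faces). 16 slats, each 74 mm wide (x) and 25 mm thick, lie across the top of the two x-running rails, running the full 1451 mm width of the frame in y; the slats are evenly spaced along x between the inner faces of the end posts with equal gaps (rounded down to the nearest mm) at the −x end and between each pair — any rounding remainder accumulates at the +x end.

The spool is on top of the stool. The bed frame is on the floor beside the stool on its −y side.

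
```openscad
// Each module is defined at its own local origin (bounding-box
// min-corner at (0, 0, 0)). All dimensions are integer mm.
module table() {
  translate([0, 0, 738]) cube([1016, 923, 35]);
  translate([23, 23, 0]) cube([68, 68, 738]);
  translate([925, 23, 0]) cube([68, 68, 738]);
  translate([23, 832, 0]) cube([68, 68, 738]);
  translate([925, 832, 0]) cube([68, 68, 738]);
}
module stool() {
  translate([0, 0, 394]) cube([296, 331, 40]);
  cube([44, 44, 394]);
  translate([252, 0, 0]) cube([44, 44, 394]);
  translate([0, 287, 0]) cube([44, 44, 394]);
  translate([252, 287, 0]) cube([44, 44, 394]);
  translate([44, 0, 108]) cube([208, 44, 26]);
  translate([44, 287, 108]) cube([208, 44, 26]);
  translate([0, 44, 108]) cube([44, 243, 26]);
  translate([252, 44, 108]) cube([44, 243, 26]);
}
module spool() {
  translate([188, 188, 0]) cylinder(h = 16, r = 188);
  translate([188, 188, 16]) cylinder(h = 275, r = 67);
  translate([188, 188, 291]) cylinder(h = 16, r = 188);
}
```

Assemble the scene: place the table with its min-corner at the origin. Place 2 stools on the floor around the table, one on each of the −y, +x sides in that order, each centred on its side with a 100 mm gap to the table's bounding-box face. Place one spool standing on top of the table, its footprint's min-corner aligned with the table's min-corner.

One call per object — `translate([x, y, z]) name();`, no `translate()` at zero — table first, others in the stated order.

table();
translate([360, -431, 0]) stool();
translate([1116, 296, 0]) stool();
translate([0, 0, 773]) spool();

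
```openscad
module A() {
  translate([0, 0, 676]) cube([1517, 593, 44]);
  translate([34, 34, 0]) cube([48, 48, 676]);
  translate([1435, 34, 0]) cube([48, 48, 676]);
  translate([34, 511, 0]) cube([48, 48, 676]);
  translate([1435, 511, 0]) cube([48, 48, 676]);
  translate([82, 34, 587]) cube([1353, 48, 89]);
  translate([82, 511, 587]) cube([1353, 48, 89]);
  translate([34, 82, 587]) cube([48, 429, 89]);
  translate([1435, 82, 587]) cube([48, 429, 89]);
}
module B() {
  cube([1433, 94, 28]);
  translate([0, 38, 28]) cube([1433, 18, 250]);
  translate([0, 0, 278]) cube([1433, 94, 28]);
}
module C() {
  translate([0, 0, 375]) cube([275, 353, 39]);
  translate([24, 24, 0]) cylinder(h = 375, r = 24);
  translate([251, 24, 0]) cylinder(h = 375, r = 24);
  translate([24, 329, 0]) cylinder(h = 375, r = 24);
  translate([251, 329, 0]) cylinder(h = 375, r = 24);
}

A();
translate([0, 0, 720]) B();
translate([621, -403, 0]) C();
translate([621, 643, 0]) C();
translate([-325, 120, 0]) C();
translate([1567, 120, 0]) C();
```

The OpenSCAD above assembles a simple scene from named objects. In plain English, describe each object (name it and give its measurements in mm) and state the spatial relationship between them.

A is a table with a 1517×593 mm rectangular top, 44 mm thick, top surface at z = 720 mm, supported by four 48×48 mm square legs, each inset 34 mm from the nearest pair of top edges, running from the floor. Four apron rails, 48 mm thick and 89 mm tall, run between adjacent legs with their top edges flush with the underside of the top and their outer faces flush with the legs' outer faces.

B is an I-beam lying along x, 1433 mm long. Overall section height 306 mm. Two flanges 94 mm wide (y) and 28 mm thick, one on the floor and one at the top; a web 18 mm thick runs between them, centred on the flange width.

C is a four-legged stool. The seat is a 275×353×39 mm slab whose top surface is at z = 414 mm; four round legs, each 48 mm in diameter, run from the floor (z = 0) to the underside of the seat, each leg's axis is inset half a diameter from the nearest pair of seat edges (so the leg's bounding box is flush with the corner).

The I-beam is on top of the table. Four stools sit around the table at the −y, +y, −x, +x sides.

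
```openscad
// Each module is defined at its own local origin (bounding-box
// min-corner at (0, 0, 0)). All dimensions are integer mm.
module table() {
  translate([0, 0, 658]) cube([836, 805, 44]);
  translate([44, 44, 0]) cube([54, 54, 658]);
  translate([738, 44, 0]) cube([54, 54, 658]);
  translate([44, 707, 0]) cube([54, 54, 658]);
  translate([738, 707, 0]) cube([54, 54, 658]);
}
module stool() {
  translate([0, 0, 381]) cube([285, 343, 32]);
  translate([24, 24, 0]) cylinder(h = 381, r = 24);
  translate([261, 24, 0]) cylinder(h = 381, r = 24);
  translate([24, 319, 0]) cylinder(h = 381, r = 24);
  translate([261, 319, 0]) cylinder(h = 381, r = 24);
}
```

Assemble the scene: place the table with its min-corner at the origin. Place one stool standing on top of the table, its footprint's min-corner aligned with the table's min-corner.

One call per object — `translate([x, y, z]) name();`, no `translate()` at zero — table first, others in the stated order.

table();
translate([0, 0, 702]) stool();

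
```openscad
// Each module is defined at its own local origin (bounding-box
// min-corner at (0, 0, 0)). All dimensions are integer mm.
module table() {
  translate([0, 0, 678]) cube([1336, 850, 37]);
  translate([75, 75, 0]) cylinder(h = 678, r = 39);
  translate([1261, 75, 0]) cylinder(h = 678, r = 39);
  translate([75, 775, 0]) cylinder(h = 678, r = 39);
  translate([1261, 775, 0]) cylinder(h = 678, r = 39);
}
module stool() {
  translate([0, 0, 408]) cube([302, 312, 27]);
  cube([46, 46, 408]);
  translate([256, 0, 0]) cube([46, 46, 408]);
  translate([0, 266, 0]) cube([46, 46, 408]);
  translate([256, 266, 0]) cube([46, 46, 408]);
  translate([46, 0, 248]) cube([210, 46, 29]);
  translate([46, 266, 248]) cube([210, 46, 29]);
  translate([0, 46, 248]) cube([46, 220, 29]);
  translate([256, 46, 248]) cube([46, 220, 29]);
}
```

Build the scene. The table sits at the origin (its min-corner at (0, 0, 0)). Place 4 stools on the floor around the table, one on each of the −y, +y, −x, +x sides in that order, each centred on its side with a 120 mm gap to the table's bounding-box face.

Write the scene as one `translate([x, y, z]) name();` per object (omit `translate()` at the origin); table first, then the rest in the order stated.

table();
translate([517, -432, 0]) stool();
translate([517, 970, 0]) stool();
translate([-422, 269, 0]) stool();
translate([1456, 269, 0]) stool();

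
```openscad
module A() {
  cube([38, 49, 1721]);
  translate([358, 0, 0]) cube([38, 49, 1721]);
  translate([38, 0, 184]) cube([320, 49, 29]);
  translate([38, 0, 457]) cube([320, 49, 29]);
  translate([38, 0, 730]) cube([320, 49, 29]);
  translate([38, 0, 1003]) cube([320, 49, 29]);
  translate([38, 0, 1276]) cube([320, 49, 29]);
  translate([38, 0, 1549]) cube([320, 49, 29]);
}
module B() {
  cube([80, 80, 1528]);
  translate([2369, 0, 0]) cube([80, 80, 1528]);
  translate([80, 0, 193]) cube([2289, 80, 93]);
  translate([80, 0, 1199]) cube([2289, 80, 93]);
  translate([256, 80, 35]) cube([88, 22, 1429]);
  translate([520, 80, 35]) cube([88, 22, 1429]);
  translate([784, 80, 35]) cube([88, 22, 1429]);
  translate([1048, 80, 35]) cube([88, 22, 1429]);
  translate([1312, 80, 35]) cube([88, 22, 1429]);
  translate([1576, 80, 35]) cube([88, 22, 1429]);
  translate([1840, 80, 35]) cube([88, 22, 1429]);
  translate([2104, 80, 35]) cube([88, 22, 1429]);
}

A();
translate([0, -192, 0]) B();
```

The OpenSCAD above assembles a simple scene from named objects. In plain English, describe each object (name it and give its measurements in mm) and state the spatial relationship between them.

A is a straight ladder. Two 38×49 mm vertical rails, 1721 mm tall, stand 396 mm apart (outside-to-outside) with their front faces coplanar on the −y side. 6 rungs, each 49 mm deep and 29 mm tall, span between the inner faces of the rails, front faces flush with the rails. The lowest rung's underside is at z = 184 mm and rungs are spaced 273 mm apart (underside to underside).

B is a fence section. Two 80×80 mm posts, 1528 mm tall, stand on the floor with a clear span of 2289 mm between their inner faces. Two horizontal rails of 80×93 mm section span the gap between the posts with their undersides at z = 193 mm and z = 1199 mm, flush with the posts' −y face. 8 pickets, each 88 mm wide, 22 mm thick and 1429 mm tall, are fixed to the +y face of the rails with their bottoms at z = 35 mm, evenly spaced across the span with equal gaps (rounded down to the nearest mm) at the −x end and between each pair — any rounding remainder accumulates at the +x end.

The fence section is on the floor beside the ladder on its −y side.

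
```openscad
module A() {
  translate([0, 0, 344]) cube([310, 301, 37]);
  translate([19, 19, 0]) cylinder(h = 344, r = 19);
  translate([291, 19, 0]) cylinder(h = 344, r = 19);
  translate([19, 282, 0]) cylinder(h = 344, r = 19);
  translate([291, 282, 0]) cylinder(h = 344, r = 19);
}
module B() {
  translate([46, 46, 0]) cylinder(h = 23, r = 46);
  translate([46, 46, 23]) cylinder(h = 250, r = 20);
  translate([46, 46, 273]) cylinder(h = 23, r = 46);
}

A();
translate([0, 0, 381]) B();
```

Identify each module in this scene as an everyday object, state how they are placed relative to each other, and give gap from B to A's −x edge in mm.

The spool's min-x is at 0; the stool's min-x is 0; gap = 0 mm.

A is a stool. B is a spool. The spool is on top of the stool. The gap from the spool to the stool's −x edge is 0 mm.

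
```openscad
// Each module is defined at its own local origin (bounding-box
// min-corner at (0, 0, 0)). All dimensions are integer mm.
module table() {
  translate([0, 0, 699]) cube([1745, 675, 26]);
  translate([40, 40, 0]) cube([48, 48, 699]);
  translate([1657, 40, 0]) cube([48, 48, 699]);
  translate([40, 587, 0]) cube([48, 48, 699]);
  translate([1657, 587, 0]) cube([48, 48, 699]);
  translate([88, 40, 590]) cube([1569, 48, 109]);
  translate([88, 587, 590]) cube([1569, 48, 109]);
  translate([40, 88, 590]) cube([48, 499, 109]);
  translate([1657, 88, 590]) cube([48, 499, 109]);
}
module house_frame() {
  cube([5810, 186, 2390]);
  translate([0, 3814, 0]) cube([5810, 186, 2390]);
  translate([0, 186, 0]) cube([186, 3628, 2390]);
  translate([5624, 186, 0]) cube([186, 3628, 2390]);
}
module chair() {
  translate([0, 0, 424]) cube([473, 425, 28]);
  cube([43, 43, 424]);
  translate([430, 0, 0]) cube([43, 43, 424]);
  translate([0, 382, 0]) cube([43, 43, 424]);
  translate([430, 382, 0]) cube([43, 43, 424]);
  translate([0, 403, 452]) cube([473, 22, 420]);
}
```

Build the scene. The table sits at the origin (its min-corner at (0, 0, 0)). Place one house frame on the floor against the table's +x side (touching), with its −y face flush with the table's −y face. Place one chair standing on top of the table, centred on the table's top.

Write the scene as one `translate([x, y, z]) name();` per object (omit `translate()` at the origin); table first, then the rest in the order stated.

table();
translate([1745, 0, 0]) house_frame();
translate([636, 125, 725]) chair();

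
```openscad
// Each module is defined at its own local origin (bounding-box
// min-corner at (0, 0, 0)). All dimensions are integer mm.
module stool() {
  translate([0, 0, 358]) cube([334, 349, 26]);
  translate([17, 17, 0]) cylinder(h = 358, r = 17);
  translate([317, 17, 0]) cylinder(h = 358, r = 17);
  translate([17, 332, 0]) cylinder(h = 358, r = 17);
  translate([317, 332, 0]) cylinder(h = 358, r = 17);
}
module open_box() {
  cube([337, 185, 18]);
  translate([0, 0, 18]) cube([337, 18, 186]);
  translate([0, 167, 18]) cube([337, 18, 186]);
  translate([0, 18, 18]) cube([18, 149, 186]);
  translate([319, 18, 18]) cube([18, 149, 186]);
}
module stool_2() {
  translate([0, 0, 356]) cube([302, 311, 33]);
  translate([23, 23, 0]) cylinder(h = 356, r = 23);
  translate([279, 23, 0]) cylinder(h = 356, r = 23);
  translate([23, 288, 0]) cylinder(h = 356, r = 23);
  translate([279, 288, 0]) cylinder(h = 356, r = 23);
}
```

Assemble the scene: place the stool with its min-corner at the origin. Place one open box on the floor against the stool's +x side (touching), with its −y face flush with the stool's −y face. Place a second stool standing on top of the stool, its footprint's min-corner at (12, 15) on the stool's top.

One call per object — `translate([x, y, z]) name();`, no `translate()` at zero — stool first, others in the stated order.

stool();
translate([334, 0, 0]) open_box();
translate([12, 15, 384]) stool_2();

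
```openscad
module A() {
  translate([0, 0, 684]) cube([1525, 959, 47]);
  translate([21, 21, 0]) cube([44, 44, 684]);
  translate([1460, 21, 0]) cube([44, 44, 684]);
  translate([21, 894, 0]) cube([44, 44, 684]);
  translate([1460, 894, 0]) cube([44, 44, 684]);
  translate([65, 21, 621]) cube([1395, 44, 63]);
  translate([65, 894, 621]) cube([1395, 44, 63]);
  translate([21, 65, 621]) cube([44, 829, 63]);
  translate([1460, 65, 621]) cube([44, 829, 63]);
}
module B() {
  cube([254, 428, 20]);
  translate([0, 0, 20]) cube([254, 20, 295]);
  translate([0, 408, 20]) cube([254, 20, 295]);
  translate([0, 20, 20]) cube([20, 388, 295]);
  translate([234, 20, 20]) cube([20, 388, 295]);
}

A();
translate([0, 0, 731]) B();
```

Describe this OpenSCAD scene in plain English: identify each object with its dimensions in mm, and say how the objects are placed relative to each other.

A is a table: top 1525 mm (x) × 959 mm (y), 47 mm thick, upper face at z = 731 mm, on four 44×44 mm square legs, each inset 21 mm from the nearest pair of top edges, running from z = 0 to the bottom of the top. Four apron rails, 44 mm thick and 63 mm tall, run between adjacent legs with their top edges flush with the underside of the top and their outer faces flush with the legs' outer faces.

B is an open-topped rectangular box: outside dimensions 254×428×315 mm, with a uniform wall and base thickness of 20 mm. The base is a full 254×428 slab on the floor; four walls sit on top of the base. The front and back walls (the −y and +y sides) span the full width; the two side walls fit between them.

The open box is on top of the table.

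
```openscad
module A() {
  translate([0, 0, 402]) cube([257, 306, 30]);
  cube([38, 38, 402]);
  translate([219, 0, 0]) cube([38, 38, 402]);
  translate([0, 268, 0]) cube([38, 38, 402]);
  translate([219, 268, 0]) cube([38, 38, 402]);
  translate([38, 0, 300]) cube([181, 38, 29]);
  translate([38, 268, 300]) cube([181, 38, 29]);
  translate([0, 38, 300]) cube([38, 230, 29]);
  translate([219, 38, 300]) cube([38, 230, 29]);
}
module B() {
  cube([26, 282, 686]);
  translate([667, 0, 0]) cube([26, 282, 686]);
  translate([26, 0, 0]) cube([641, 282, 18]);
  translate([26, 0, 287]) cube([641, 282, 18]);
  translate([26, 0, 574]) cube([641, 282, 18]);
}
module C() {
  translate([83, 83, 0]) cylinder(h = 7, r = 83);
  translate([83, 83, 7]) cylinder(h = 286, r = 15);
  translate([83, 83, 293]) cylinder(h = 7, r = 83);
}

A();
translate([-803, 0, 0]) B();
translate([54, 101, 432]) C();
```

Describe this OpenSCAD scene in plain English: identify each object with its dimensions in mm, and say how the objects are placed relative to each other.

A is a simple wooden stool: a rectangular seat 257 mm (x) by 306 mm (y), 30 mm thick, top face at z = 432 mm, on four square legs, each 38×38 mm in cross-section. The legs rest on z = 0, each flush with a corner of the seat. Four stretchers, 38 mm wide and 29 mm tall, connect adjacent legs with their undersides at z = 300 mm, each running between the inner faces of the legs it joins and aligned with the legs' outer faces on the other axis.

B is a bookshelf 693 mm wide overall, 282 mm deep and 686 mm tall. The two sides are 26 mm thick vertical panels. 3 horizontal shelves of 18 mm thickness span between the inner faces of the sides; the lowest shelf sits on the floor and shelves are stacked with a clear vertical gap of 269 mm between each pair.

C is a spool: two coaxial disc flanges of radius 83 mm and thickness 7 mm, joined by a core cylinder of radius 15 mm and height 286 mm. The lower flange rests on z = 0 and the three cylinders share a vertical axis.

The bookshelf is on the floor beside the stool on its −x side. The spool is on top of the stool.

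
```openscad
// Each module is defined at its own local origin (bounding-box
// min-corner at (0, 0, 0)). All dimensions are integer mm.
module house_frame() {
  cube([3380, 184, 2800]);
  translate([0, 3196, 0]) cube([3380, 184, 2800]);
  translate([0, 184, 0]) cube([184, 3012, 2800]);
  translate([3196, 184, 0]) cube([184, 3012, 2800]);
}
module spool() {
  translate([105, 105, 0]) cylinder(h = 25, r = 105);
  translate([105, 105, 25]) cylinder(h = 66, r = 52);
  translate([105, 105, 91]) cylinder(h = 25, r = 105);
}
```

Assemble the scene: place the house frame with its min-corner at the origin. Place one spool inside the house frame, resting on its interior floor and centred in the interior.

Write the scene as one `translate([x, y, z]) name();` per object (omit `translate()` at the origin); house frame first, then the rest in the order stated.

house_frame();
translate([1585, 1585, 0]) spool();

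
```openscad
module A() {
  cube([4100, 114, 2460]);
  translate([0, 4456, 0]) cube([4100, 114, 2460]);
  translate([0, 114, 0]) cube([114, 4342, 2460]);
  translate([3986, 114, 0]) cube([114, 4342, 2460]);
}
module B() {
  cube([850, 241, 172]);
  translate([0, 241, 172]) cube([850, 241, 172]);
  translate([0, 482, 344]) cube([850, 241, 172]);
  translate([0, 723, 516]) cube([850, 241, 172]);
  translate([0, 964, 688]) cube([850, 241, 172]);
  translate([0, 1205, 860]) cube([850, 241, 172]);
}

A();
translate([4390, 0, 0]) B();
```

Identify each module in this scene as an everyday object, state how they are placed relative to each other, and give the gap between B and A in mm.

The staircase's nearest face is 290 mm from the house frame's +x face.

A is a house frame. B is a staircase. The staircase is on the floor beside the house frame on its +x side. The gap between the staircase and the house frame is 290 mm.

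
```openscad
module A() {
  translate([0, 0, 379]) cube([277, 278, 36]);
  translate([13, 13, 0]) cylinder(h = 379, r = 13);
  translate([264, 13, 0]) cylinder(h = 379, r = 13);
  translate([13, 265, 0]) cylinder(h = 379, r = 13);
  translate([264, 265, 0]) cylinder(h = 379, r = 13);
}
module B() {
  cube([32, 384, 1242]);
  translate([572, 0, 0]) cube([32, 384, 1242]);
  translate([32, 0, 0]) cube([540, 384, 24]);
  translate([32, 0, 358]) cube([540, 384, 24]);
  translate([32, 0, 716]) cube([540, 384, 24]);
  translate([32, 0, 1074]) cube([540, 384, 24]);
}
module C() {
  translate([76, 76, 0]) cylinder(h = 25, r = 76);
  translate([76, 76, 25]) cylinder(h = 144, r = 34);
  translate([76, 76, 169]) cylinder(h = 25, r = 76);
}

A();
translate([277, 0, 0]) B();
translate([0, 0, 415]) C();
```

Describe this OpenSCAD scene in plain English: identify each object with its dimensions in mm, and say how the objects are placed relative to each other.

A is a simple wooden stool: a rectangular seat 277 mm (x) by 278 mm (y), 36 mm thick, top face at z = 415 mm, on four round legs, each 26 mm in diameter. The legs rest on z = 0, each leg's axis is inset half a diameter from the nearest pair of seat edges (so the leg's bounding box is flush with the corner).

B is an open bookshelf. Two side panels, each 32 mm thick, 384 mm deep and 1242 mm tall, stand 604 mm apart (outside-to-outside). Between them sit 4 shelves, each 24 mm thick and 384 mm deep, spanning the full gap between the sides. The bottom shelf rests on the floor (its underside at z = 0) and the clear gap between one shelf's top and the next shelf's underside is 334 mm.

C is a spool: two coaxial disc flanges of radius 76 mm and thickness 25 mm, joined by a core cylinder of radius 34 mm and height 144 mm. The lower flange rests on z = 0 and the three cylinders share a vertical axis.

The bookshelf is against the stool's +x side, with their −y faces flush. The spool is on top of the stool.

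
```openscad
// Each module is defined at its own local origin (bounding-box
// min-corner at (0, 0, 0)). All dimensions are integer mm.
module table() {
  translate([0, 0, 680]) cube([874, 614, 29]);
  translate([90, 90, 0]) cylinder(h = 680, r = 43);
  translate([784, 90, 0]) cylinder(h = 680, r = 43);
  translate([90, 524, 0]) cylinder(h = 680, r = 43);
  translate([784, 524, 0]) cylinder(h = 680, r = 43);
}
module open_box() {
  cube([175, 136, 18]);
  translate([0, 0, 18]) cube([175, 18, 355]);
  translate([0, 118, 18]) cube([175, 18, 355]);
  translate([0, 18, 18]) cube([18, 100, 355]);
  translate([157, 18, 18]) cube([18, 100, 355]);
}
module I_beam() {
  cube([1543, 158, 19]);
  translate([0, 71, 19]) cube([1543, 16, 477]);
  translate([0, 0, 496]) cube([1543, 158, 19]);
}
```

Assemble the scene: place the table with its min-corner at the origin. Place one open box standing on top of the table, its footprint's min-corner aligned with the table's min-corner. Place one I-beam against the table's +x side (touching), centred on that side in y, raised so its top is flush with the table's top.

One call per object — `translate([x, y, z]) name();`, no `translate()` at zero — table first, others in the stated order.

table();
translate([0, 0, 709]) open_box();
translate([874, 228, 194]) I_beam();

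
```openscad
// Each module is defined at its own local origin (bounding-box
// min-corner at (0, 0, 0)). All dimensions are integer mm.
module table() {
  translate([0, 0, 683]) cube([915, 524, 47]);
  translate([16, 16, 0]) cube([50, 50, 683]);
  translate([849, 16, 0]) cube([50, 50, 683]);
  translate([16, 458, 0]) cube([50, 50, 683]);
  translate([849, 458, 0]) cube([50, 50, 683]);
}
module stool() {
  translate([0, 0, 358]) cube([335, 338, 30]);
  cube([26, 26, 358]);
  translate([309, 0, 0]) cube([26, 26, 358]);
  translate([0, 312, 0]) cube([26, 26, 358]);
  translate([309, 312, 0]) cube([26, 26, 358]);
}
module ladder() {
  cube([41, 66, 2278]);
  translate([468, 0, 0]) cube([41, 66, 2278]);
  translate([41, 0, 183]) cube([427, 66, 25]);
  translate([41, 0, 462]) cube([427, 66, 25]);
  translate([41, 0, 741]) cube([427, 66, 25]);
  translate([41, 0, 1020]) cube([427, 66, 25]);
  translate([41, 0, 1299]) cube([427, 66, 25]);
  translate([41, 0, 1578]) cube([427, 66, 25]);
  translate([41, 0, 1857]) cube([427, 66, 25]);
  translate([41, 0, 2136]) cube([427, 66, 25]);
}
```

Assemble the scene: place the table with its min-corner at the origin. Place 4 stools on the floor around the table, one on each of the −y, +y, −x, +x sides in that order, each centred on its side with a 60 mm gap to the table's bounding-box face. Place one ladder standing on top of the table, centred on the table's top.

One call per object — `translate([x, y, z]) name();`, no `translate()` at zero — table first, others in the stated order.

table();
translate([290, -398, 0]) stool();
translate([290, 584, 0]) stool();
translate([-395, 93, 0]) stool();
translate([975, 93, 0]) stool();
translate([203, 229, 730]) ladder();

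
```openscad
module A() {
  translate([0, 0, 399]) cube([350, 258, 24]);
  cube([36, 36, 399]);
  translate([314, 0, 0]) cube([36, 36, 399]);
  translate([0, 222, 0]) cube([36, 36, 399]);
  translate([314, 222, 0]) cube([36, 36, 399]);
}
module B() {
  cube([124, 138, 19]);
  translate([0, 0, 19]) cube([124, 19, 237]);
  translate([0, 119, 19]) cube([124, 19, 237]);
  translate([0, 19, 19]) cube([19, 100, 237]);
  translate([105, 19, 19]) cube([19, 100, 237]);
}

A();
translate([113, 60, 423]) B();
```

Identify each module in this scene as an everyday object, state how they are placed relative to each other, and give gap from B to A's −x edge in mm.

The open box's min-x is at 113; the stool's min-x is 0; gap = 113 mm.

A is a stool. B is an open box. The open box is on top of the stool, centred. The gap from the open box to the stool's −x edge is 113 mm.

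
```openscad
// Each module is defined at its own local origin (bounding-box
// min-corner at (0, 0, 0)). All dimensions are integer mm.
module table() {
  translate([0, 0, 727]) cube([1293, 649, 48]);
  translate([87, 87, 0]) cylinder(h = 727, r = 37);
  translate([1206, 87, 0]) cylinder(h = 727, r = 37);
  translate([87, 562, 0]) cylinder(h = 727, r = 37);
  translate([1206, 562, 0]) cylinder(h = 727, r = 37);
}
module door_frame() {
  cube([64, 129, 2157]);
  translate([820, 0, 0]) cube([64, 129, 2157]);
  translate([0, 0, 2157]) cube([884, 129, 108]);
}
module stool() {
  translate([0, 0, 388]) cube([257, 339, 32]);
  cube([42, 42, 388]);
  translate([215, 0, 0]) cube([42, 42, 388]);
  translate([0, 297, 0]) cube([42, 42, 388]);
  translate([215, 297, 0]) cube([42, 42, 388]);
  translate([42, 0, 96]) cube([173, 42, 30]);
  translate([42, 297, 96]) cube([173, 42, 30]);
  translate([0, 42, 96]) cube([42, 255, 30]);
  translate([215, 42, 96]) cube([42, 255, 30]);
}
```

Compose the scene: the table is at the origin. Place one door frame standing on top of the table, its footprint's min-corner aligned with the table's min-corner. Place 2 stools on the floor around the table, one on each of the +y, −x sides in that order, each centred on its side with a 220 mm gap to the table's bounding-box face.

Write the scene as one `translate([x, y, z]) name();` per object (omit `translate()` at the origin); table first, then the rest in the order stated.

table();
translate([0, 0, 775]) door_frame();
translate([518, 869, 0]) stool();
translate([-477, 155, 0]) stool();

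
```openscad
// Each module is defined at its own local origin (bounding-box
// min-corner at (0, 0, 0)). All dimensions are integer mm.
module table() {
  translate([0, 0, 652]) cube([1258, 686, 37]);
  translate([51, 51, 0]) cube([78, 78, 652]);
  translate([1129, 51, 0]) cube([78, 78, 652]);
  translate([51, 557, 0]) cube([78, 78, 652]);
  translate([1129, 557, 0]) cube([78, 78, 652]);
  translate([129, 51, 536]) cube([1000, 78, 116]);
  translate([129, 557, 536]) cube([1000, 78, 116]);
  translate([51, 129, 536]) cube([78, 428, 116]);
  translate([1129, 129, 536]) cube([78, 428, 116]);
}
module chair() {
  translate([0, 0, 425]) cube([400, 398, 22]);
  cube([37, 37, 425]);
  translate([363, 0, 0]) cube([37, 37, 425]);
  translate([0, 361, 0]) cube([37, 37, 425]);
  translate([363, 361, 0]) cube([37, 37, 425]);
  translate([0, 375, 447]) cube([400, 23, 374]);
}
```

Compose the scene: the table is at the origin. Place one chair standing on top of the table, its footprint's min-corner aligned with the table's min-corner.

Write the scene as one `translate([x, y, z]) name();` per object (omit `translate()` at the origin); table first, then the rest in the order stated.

table();
translate([0, 0, 689]) chair();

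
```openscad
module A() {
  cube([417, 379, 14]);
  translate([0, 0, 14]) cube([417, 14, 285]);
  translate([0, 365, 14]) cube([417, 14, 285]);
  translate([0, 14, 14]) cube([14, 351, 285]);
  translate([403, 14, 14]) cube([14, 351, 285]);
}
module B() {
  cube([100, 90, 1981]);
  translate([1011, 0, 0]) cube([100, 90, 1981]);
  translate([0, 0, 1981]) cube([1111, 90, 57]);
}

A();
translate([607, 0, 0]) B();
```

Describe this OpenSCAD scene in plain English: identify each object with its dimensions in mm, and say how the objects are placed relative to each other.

A is an open storage box with external size 417×379×299 mm and wall thickness 14 mm (the base is also 14 mm thick). The base covers the whole footprint; the four walls stand on the base, with the y-facing walls full-width and the x-facing walls fitting between their inner faces.

B is a door frame. The clear opening is 911 mm wide and 1981 mm high. Two 100 mm wide jambs, 90 mm deep, stand either side of the opening from the floor to the top of the opening. A 57 mm thick head sits across the top of both jambs, spanning the full outside width of the frame.

The door frame is on the floor beside the open box on its +x side.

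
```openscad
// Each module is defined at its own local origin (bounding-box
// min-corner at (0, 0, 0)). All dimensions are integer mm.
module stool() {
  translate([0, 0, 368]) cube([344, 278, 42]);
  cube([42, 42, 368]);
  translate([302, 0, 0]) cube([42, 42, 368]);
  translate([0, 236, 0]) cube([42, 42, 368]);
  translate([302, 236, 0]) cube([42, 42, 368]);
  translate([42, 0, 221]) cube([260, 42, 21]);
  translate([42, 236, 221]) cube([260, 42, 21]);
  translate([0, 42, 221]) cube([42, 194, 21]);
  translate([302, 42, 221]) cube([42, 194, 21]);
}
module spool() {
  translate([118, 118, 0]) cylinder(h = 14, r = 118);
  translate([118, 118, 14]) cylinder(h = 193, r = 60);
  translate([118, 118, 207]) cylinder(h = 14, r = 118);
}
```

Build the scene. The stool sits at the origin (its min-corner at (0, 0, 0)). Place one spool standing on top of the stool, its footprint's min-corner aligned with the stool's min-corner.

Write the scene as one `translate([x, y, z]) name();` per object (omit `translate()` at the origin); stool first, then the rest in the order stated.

stool();
translate([0, 0, 410]) spool();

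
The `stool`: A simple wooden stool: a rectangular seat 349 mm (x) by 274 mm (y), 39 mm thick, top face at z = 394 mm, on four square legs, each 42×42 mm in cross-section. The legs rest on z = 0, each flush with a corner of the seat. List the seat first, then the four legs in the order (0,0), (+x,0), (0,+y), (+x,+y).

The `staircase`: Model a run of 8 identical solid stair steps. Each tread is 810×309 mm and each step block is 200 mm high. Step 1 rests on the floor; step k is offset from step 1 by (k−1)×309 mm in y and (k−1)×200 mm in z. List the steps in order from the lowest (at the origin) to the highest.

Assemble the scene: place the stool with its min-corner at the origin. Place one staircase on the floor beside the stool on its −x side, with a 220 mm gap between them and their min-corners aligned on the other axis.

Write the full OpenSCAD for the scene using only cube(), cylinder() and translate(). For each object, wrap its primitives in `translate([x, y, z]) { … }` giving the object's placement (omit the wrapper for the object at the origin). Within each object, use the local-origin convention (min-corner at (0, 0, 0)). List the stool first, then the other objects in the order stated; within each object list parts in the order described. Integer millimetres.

translate([0, 0, 355]) cube([349, 274, 39]);
cube([42, 42, 355]);
translate([307, 0, 0]) cube([42, 42, 355]);
translate([0, 232, 0]) cube([42, 42, 355]);
translate([307, 232, 0]) cube([42, 42, 355]);
translate([-1030, 0, 0]) {
  cube([810, 309, 200]);
  translate([0, 309, 200]) cube([810, 309, 200]);
  translate([0, 618, 400]) cube([810, 309, 200]);
  translate([0, 927, 600]) cube([810, 309, 200]);
  translate([0, 1236, 800]) cube([810, 309, 200]);
  translate([0, 1545, 1000]) cube([810, 309, 200]);
  translate([0, 1854, 1200]) cube([810, 309, 200]);
  translate([0, 2163, 1400]) cube([810, 309, 200]);
}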